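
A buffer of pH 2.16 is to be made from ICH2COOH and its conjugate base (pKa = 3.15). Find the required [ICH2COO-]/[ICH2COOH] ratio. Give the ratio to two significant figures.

pH = pKa + log(r) ⇒ log(r) = 2.16 − 3.15 = -0.99
r = [ICH2COO-]/[ICH2COOH] = 10^(-0.99) = 0.102

ratio = 0.10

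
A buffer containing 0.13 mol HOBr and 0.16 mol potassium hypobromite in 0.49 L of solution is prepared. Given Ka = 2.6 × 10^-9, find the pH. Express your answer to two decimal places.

pKa = −log(2.6 × 10^-9) = 8.585
Using pH = pKa + log([base]/[acid]) with [base]/[acid] = 0.16/0.13:
pH = 8.585 + (+0.090) = 8.68

pH = 8.68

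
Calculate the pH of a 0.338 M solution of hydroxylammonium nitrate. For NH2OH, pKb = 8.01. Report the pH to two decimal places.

pH = 3.23

NH3OH+ is the conjugate acid of the weak base NH2OH.
Kb = 10^(−8.01) = 9.77 × 10^-9
Ka = Kw/Kb = 1.0×10^-14 / 9.77 × 10^-9 = 1.02 × 10^-6
Ka = x²/(0.338 − x) = 1.02 × 10^-6
Neglecting x in the denominator: x = √(1.02 × 10^-6 × 0.338) = 5.87 × 10^-4 M
Check: 0.17% ionized — well under 5%, approximation valid.
pH = −log[H+] = −log(5.87 × 10^-4) = 3.23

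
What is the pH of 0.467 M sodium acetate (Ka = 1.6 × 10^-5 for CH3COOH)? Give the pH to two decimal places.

pH = 9.23

CH3COO- is the conjugate base of the weak acid CH3COOH.
Kb = Kw/Ka = 1.0×10^-14 / 1.6 × 10^-5 = 6.25 × 10^-10
From the ICE table, Kb = x²/(0.467 − x) = 6.25 × 10^-10.
Assume x ≪ 0.467: x ≈ √(6.25 × 10^-10 × 0.467) = 1.71 × 10^-5 M
(x/C₀ = 0.0037% < 5%, so the approximation holds.)
pOH = 4.77, so pH = 14.00 − pOH = 9.23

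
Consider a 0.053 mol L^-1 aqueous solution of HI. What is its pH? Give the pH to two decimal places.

HI is a strong acid and dissociates completely, so [H+] = 0.053 M.
pH = -log(0.053) = 1.28

pH = 1.28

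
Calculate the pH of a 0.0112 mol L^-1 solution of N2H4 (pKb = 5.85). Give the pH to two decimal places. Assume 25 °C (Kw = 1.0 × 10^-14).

N2H4 + H2O ⇌ N2H5+ + OH-
Kb = 10^(−5.85) = 1.41 × 10^-6
Kb = x²/(0.0112 − x) = 1.41 × 10^-6
Since Kb ≪ C₀, x ≈ √(Kb·C₀) = 1.26 × 10^-4 M.
Check: 1.1% ionized — well under 5%, approximation valid.
pOH = 3.90, so pH = 14.00 − pOH = 10.10

pH = 10.10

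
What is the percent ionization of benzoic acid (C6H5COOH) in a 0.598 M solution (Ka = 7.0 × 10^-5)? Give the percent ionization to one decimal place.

C6H5COOH ⇌ C6H5COO- + H+; let x = [H+] at equilibrium.
x ≈ √(Ka·C₀) = √(7.0 × 10^-5 × 0.598) = 6.47 × 10^-3 M
Fraction ionized = 6.47 × 10^-3 / 0.598 = 0.0108 → 1.1%

1.1%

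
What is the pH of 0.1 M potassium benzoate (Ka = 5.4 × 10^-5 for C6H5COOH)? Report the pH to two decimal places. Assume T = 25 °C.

pH = 8.63

C6H5COO- is the conjugate base of the weak acid C6H5COOH.
Kb = Kw/Ka = 1.0×10^-14 / 5.4 × 10^-5 = 1.85 × 10^-10
Kb = x²/(0.1 − x) = 1.85 × 10^-10
Neglecting x in the denominator: x = √(1.85 × 10^-10 × 0.1) = 4.30 × 10^-6 M
(x/C₀ = 0.0043% < 5%, so the approximation holds.)
pOH = 5.37, so pH = 14.00 − pOH = 8.63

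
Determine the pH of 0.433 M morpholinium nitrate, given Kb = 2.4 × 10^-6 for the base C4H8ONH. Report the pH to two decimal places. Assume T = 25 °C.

pH = 4.37

C4H8ONH2+ is the conjugate acid of the weak base C4H8ONH.
Ka = Kw/Kb = 1.0×10^-14 / 2.4 × 10^-6 = 4.17 × 10^-9
Let x = [H+] at equilibrium. Ka = x²/(0.433 − x).
Assume x ≪ 0.433: x ≈ √(4.17 × 10^-9 × 0.433) = 4.25 × 10^-5 M
(x/C₀ = 0.0098% < 5%, so the approximation holds.)
pH = −log[H+] = −log(4.25 × 10^-5) = 4.37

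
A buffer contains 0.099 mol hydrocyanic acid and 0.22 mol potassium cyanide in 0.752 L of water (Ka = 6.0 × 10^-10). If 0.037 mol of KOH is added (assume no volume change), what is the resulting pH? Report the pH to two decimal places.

pH = 9.84

After neutralization: n(HCN) = 0.062 mol, n(CN-) = 0.257 mol.
pKa = −log(6.0 × 10^-10) = 9.222
pH = pKa + log([A⁻]/[HA]) = 9.222 + log(0.257/0.062) = 9.222 +0.618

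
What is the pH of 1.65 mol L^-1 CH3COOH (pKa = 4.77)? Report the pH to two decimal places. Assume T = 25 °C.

pH = 2.28

CH3COOH ⇌ CH3COO- + H+
Ka = 10^(−4.77) = 1.70 × 10^-5
Ka = x²/(1.65 − x) = 1.70 × 10^-5
Neglecting x in the denominator: x = √(1.70 × 10^-5 × 1.65) = 5.30 × 10^-3 M
(x/C₀ = 0.32% < 5%, so the approximation holds.)
pH = −log[H+] = −log(5.30 × 10^-3) = 2.28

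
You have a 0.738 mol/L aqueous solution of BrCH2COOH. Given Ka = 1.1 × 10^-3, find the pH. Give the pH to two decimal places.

pH = 1.55

BrCH2COOH ⇌ BrCH2COO- + H+
From the ICE table, Ka = [H+]²/(0.738 − [H+]) = 1.1 × 10^-3.
Neglecting [H+] in the denominator: [H+] = √(1.1 × 10^-3 × 0.738) = 2.85 × 10^-2 M
pH = −log(2.85 × 10^-2) = 1.55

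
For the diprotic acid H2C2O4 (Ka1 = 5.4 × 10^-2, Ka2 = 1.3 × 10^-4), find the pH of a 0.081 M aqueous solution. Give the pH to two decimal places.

pH = 1.35

Ka1 ≫ Ka2, so treat the first dissociation as the only significant source of H+.
Ka1 = x²/(0.081 − x) = 5.4 × 10^-2
Solving the quadratic: x = (−Ka1 + √(Ka1² + 4·Ka1·C₀))/2 = 4.44 × 10^-2 M
pH = −log(4.44 × 10^-2) = 1.35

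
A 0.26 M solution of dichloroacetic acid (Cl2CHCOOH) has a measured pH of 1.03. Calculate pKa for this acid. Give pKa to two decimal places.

pKa = 1.28

[H+] = 10^(-1.03) = 9.33 × 10^-2 M
At equilibrium [HA] = 0.26 − 9.33 × 10^-2 = 1.67 × 10^-1 M
Ka = [H+][A-]/[HA] = (9.33 × 10^-2)² / 1.67 × 10^-1 = 5.21 × 10^-2
pKa = -log(5.21 × 10^-2) = 1.28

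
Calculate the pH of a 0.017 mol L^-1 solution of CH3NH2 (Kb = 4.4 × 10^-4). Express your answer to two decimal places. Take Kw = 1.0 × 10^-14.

CH3NH2 + H2O ⇌ CH3NH3+ + OH-
Kb = x²/(0.017 − x) = 4.4 × 10^-4
x is not negligible relative to C₀; solve x² + 0.00044·x − 7.48e-06 = 0.
x = [−0.00044 + √(0.00044² + 2.99e-05)]/2 = 2.52 × 10^-3 M
pOH = −log(2.52 × 10^-3) = 2.60; pH = 14.00 − 2.60 = 11.40

pH = 11.40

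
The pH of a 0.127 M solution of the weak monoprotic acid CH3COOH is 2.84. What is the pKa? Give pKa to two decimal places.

pKa = 4.78

[H+] = 10^(-2.84) = 1.45 × 10^-3 M
At equilibrium [HA] = 0.127 − 1.45 × 10^-3 = 1.26 × 10^-1 M
Ka = [H+][A-]/[HA] = (1.45 × 10^-3)² / 1.26 × 10^-1 = 1.67 × 10^-5
pKa = -log(1.67 × 10^-5) = 4.78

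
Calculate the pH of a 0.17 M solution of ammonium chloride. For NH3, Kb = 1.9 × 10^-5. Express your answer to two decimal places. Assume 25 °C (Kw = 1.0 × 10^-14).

NH4+ is the conjugate acid of the weak base NH3.
Ka = Kw/Kb = 1.0×10^-14 / 1.9 × 10^-5 = 5.26 × 10^-10
Ka = [H+]²/(0.17 − [H+]) = 5.26 × 10^-10
Since Ka ≪ C₀, [H+] ≈ √(Ka·C₀) = 9.46 × 10^-6 M.
pH = −log[H+] = −log(9.46 × 10^-6) = 5.02

pH = 5.02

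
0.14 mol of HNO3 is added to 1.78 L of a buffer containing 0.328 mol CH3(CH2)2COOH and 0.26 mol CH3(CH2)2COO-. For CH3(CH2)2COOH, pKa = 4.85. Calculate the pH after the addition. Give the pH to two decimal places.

pH = 4.26

Added H+ converts CH3(CH2)2COO- to CH3(CH2)2COOH: CH3(CH2)2COOH → 0.468 mol, CH3(CH2)2COO- → 0.12 mol.
pH = pKa + log(n_CH3(CH2)2COO-/n_CH3(CH2)2COOH) = 4.85 + log(0.12/0.468) = 4.85 + (-0.591)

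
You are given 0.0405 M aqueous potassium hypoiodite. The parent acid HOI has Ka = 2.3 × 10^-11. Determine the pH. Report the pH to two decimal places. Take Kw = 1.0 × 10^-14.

OI- is the conjugate base of the weak acid HOI.
Kb = Kw/Ka = 1.0×10^-14 / 2.3 × 10^-11 = 4.35 × 10^-4
Kb = [OH-]²/(0.0405 − [OH-]) = 4.35 × 10^-4
[OH-] is not negligible relative to C₀; solve [OH-]² + 0.000435·[OH-] − 1.76e-05 = 0.
[OH-] = (−Kb + √(Kb² + 4·Kb·C₀))/2 = 3.99 × 10^-3 M
pOH = −log(3.99 × 10^-3) = 2.40; pH = 14.00 − 2.40 = 11.60

pH = 11.60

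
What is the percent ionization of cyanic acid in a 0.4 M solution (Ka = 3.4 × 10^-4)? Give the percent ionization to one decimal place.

2.9%

HOCN ⇌ OCN- + H+; let x = [H+] at equilibrium.
x ≈ √(Ka·C₀) = √(3.4 × 10^-4 × 0.4) = 1.17 × 10^-2 M
% ionization = x/C₀ × 100% = 1.17 × 10^-2/0.4 × 100% = 2.9%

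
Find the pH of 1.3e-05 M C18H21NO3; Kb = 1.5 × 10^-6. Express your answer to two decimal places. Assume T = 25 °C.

pH = 8.57

C18H21NO3 + H2O ⇌ C18H22NO3+ + OH-
From the ICE table, Kb = x²/(1.3e-05 − x) = 1.5 × 10^-6.
The 5% rule fails; solving x² + Kb·x − Kb·C₀ = 0 exactly:
x = [−1.5e-06 + √(1.5e-06² + 7.8e-11)]/2 = 3.73 × 10^-6 M
pOH = 5.43, so pH = 14.00 − pOH = 8.57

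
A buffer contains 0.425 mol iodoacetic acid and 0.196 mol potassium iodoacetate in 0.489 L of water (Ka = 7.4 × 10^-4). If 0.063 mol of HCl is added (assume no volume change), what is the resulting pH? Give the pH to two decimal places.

Added H+ converts ICH2COO- to ICH2COOH: ICH2COOH → 0.488 mol, ICH2COO- → 0.133 mol.
pKa = −log(7.4 × 10^-4) = 3.131
Henderson–Hasselbalch with mole ratio 0.133/0.488: pH = 3.131 + (-0.565)

pH = 2.57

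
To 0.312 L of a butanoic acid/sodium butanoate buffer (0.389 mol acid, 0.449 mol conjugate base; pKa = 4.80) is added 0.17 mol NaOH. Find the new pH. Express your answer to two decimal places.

pH = 5.25

OH- converts CH3(CH2)2COOH to CH3(CH2)2COO-: CH3(CH2)2COOH → 0.219 mol, CH3(CH2)2COO- → 0.619 mol.
pH = pKa + log(n_CH3(CH2)2COO-/n_CH3(CH2)2COOH) = 4.80 + log(0.619/0.219) = 4.80 + (+0.451)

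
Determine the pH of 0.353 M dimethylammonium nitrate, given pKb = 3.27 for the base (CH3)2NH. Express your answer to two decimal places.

(CH3)2NH2+ is the conjugate acid of the weak base (CH3)2NH.
Kb = 10^(−3.27) = 5.37 × 10^-4
Ka = Kw/Kb = 1.0×10^-14 / 5.37 × 10^-4 = 1.86 × 10^-11
From the ICE table, Ka = [H+]²/(0.353 − [H+]) = 1.86 × 10^-11.
Since Ka ≪ C₀, [H+] ≈ √(Ka·C₀) = 2.56 × 10^-6 M.
pH = −log(2.56 × 10^-6) = 5.59

pH = 5.59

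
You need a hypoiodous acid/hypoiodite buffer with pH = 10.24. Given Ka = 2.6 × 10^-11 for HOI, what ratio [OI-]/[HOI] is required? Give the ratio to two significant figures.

pKa = -log(2.6 × 10^-11) = 10.585
pH = pKa + log(r) ⇒ log(r) = 10.24 − 10.585 = -0.345
r = [OI-]/[HOI] = 10^(-0.345) = 0.452

ratio = 0.45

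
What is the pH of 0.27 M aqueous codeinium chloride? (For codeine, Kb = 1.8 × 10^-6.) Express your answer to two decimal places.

pH = 4.41

C18H22NO3+ is the conjugate acid of the weak base C18H21NO3.
Ka = Kw/Kb = 1.0×10^-14 / 1.8 × 10^-6 = 5.56 × 10^-9
Ka = [H+]²/(0.27 − [H+]) = 5.56 × 10^-9
Neglecting [H+] in the denominator: [H+] = √(5.56 × 10^-9 × 0.27) = 3.87 × 10^-5 M
Check: 0.014% ionized — well under 5%, approximation valid.
pH = −log(3.87 × 10^-5) = 4.41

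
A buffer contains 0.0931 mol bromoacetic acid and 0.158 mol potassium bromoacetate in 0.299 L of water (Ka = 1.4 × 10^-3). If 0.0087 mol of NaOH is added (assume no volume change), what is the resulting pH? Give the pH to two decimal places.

pH = 3.15

After neutralization: n(BrCH2COOH) = 0.0844 mol, n(BrCH2COO-) = 0.167 mol.
pKa = −log(1.4 × 10^-3) = 2.854
pH = pKa + log(n_BrCH2COO-/n_BrCH2COOH) = 2.854 + log(0.167/0.0844) = 2.854 + (+0.296)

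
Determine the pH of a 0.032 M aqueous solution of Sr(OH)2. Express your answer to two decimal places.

Sr(OH)2 is a strong base (each formula unit releases 2 OH-); [OH-] = 0.064 M.
pOH = -log(0.064) = 1.19
pH = 14.00 - 1.19 = 12.81

pH = 12.81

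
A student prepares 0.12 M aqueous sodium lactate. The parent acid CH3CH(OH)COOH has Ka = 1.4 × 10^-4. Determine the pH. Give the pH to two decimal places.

CH3CH(OH)COO- is the conjugate base of the weak acid CH3CH(OH)COOH.
Kb = Kw/Ka = 1.0×10^-14 / 1.4 × 10^-4 = 7.14 × 10^-11
From the ICE table, Kb = [OH-]²/(0.12 − [OH-]) = 7.14 × 10^-11.
Neglecting [OH-] in the denominator: [OH-] = √(7.14 × 10^-11 × 0.12) = 2.93 × 10^-6 M
pOH = 5.53, so pH = 14.00 − pOH = 8.47

pH = 8.47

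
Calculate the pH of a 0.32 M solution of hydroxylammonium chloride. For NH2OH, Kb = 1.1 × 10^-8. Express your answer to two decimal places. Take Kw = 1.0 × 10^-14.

pH = 3.27

NH3OH+ is the conjugate acid of the weak base NH2OH.
Ka = Kw/Kb = 1.0×10^-14 / 1.1 × 10^-8 = 9.09 × 10^-7
Let x = [H+] at equilibrium. Ka = x²/(0.32 − x).
Since Ka ≪ C₀, x ≈ √(Ka·C₀) = 5.39 × 10^-4 M.
Check: 0.17% ionized — well under 5%, approximation valid.
pH = −log(5.39 × 10^-4) = 3.27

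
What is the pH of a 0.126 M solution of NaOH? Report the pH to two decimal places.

NaOH is a strong base; [OH-] = 0.126 M.
pOH = -log(0.126) = 0.90
pH = 14.00 - 0.90 = 13.10

pH = 13.10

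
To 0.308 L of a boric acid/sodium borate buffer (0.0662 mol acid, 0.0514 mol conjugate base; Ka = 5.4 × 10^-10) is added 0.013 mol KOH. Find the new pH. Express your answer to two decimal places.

pH = 9.35

OH- converts B(OH)3 to B(OH)4-: B(OH)3 → 0.0532 mol, B(OH)4- → 0.0644 mol.
pKa = −log(5.4 × 10^-10) = 9.268
pH = pKa + log(n_B(OH)4-/n_B(OH)3) = 9.268 + log(0.0644/0.0532) = 9.268 + (+0.083)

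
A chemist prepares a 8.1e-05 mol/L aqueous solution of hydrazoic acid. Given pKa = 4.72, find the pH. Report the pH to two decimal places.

pH = 4.51

HN3 ⇌ N3- + H+
Ka = 10^(−4.72) = 1.91 × 10^-5
From the ICE table, Ka = [H+]²/(8.1e-05 − [H+]) = 1.91 × 10^-5.
The 5% rule fails; solving [H+]² + Ka·[H+] − Ka·C₀ = 0 exactly:
[H+] = (−Ka + √(Ka² + 4·Ka·C₀))/2 = 3.09 × 10^-5 M
pH = −log[H+] = −log(3.09 × 10^-5) = 4.51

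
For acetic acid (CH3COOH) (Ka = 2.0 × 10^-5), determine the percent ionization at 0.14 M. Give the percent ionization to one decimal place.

CH3COOH ⇌ CH3COO- + H+; let x = [H+] at equilibrium.
x ≈ √(Ka·C₀) = √(2.0 × 10^-5 × 0.14) = 1.67 × 10^-3 M
Fraction ionized = 1.67 × 10^-3 / 0.14 = 0.0119 → 1.2%

1.2%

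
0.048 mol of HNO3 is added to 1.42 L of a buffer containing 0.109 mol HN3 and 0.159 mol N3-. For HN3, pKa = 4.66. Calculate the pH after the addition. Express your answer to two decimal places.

pH = 4.51

Added H+ converts N3- to HN3: HN3 → 0.157 mol, N3- → 0.111 mol.
pH = pKa + log(n_N3-/n_HN3) = 4.66 + log(0.111/0.157) = 4.66 + (-0.151)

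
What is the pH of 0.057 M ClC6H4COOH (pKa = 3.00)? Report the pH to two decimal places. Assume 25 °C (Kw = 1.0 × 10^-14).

ClC6H4COOH ⇌ ClC6H4COO- + H+
Ka = 10^(−3.00) = 1.00 × 10^-3
Let x = [H+] at equilibrium. Ka = x²/(0.057 − x).
The 5% rule fails; solving x² + Ka·x − Ka·C₀ = 0 exactly:
x = (−Ka + √(Ka² + 4·Ka·C₀))/2 = 7.07 × 10^-3 M
pH = −log[H+] = −log(7.07 × 10^-3) = 2.15

pH = 2.15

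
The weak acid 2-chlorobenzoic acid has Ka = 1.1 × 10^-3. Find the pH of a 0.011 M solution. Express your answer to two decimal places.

ClC6H4COOH ⇌ ClC6H4COO- + H+
Let x = [H+] at equilibrium. Ka = x²/(0.011 − x).
x is not negligible relative to C₀; solve x² + 0.0011·x − 1.21e-05 = 0.
x = [−0.0011 + √(0.0011² + 4.84e-05)]/2 = 2.97 × 10^-3 M
pH = −log(2.97 × 10^-3) = 2.53

pH = 2.53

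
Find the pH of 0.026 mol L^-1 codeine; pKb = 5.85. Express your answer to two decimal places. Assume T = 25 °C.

C18H21NO3 + H2O ⇌ C18H22NO3+ + OH-
Kb = 10^(−5.85) = 1.41 × 10^-6
From the ICE table, Kb = x²/(0.026 − x) = 1.41 × 10^-6.
Since Kb ≪ C₀, x ≈ √(Kb·C₀) = 1.91 × 10^-4 M.
Check: 0.74% ionized — well under 5%, approximation valid.
pOH = 3.72, so pH = 14.00 − pOH = 10.28

pH = 10.28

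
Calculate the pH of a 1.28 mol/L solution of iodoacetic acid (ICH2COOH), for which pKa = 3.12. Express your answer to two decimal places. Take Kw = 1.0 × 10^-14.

pH = 1.51

ICH2COOH ⇌ ICH2COO- + H+
Ka = 10^(−3.12) = 7.59 × 10^-4
Ka = [H+]²/(1.28 − [H+]) = 7.59 × 10^-4
Since Ka ≪ C₀, [H+] ≈ √(Ka·C₀) = 3.12 × 10^-2 M.
([H+]/C₀ = 2.4% < 5%, so the approximation holds.)
pH = −log(3.12 × 10^-2) = 1.51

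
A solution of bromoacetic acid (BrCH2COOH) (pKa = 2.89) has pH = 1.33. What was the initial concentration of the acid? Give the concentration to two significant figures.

[H+] = 10^(-1.33) = 4.68 × 10^-2 M = x
Ka = 10^(−2.89) = 1.29 × 10^-3
Ka = x²/(C₀ − x) ⇒ C₀ = x + x²/Ka
C₀ = 4.68 × 10^-2 + (4.68 × 10^-2)²/(1.29 × 10^-3) = 1.74 M

C₀ = 1.7 M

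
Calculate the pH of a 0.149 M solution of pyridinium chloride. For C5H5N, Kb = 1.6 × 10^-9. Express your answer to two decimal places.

C5H5NH+ is the conjugate acid of the weak base C5H5N.
Ka = Kw/Kb = 1.0×10^-14 / 1.6 × 10^-9 = 6.25 × 10^-6
Ka = x²/(0.149 − x) = 6.25 × 10^-6
Neglecting x in the denominator: x = √(6.25 × 10^-6 × 0.149) = 9.65 × 10^-4 M
(x/C₀ = 0.65% < 5%, so the approximation holds.)
pH = −log(9.65 × 10^-4) = 3.02

pH = 3.02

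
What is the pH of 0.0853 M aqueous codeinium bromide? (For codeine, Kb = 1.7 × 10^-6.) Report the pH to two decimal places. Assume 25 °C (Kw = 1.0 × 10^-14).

pH = 4.65

C18H22NO3+ is the conjugate acid of the weak base C18H21NO3.
Ka = Kw/Kb = 1.0×10^-14 / 1.7 × 10^-6 = 5.88 × 10^-9
From the ICE table, Ka = [H+]²/(0.0853 − [H+]) = 5.88 × 10^-9.
Since Ka ≪ C₀, [H+] ≈ √(Ka·C₀) = 2.24 × 10^-5 M.
pH = −log(2.24 × 10^-5) = 4.65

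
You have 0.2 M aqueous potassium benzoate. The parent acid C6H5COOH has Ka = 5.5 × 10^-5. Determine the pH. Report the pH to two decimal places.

C6H5COO- is the conjugate base of the weak acid C6H5COOH.
Kb = Kw/Ka = 1.0×10^-14 / 5.5 × 10^-5 = 1.82 × 10^-10
From the ICE table, Kb = [OH-]²/(0.2 − [OH-]) = 1.82 × 10^-10.
Assume [OH-] ≪ 0.2: [OH-] ≈ √(1.82 × 10^-10 × 0.2) = 6.03 × 10^-6 M
pOH = 5.22, so pH = 14.00 − pOH = 8.78

pH = 8.78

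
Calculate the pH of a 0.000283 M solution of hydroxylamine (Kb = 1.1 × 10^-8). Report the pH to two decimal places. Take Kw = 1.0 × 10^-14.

NH2OH + H2O ⇌ NH3OH+ + OH-
From the ICE table, Kb = [OH-]²/(0.000283 − [OH-]) = 1.1 × 10^-8.
Assume [OH-] ≪ 0.000283: [OH-] ≈ √(1.1 × 10^-8 × 0.000283) = 1.76 × 10^-6 M
pOH = −log(1.76 × 10^-6) = 5.75; pH = 14.00 − 5.75 = 8.25

pH = 8.25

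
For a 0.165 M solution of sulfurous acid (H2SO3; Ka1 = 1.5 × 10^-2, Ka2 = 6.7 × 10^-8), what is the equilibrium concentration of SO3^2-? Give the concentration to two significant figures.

First ionization gives [H+] ≈ [HSO3-] = 4.28 × 10^-2 M.
Second step: Ka2 = [H+][SO3^2-]/[HSO3-] ≈ [SO3^2-] (since [H+] ≈ [HSO3-]).
So [SO3^2-] ≈ Ka2.

6.7 × 10^-8 M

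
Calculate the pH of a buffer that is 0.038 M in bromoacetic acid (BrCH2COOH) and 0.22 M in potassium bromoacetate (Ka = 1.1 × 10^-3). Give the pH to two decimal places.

pKa = −log(1.1 × 10^-3) = 2.959
pH = pKa + log([A⁻]/[HA]) = 2.959 + log(0.22/0.038)
pH = 2.959 + (+0.763) = 3.72

pH = 3.72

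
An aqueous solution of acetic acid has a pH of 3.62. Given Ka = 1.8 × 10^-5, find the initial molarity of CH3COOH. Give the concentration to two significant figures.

C₀ = 3.4 × 10^-3 M

[H+] = 10^(-3.62) = 2.40 × 10^-4 M = x
Ka = x²/(C₀ − x) ⇒ C₀ = x + x²/Ka
C₀ = 2.40 × 10^-4 + (2.40 × 10^-4)²/(1.8 × 10^-5) = 3.44 × 10^-3 M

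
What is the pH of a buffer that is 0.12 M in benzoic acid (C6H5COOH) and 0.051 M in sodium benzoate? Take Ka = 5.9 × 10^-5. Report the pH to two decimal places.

pKa = −log(5.9 × 10^-5) = 4.229
pH = pKa + log([A⁻]/[HA]) = 4.229 + log(0.051/0.12)
pH = 4.229 + (-0.372) = 3.86

pH = 3.86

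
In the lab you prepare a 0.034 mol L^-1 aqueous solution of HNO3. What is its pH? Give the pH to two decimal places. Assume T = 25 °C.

pH = 1.47

HNO3 is a strong acid and dissociates completely, so [H+] = 0.034 M.
pH = -log(0.034) = 1.47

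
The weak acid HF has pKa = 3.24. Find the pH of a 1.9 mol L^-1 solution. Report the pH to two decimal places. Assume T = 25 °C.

HF ⇌ F- + H+
Ka = 10^(−3.24) = 5.75 × 10^-4
Let x = [H+] at equilibrium. Ka = x²/(1.9 − x).
Neglecting x in the denominator: x = √(5.75 × 10^-4 × 1.9) = 3.31 × 10^-2 M
pH = −log[H+] = −log(3.31 × 10^-2) = 1.48

pH = 1.48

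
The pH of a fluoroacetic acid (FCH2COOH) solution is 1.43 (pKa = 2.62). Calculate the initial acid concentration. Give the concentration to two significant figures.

[H+] = 10^(-1.43) = 3.72 × 10^-2 M = x
Ka = 10^(−2.62) = 2.40 × 10^-3
Ka = x²/(C₀ − x) ⇒ C₀ = x + x²/Ka
C₀ = 3.72 × 10^-2 + (3.72 × 10^-2)²/(2.40 × 10^-3) = 6.14 × 10^-1 M

C₀ = 6.1 × 10^-1 M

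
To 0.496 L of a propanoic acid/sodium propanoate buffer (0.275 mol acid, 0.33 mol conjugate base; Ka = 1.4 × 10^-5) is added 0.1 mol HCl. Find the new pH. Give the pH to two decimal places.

pH = 4.64

Added H+ converts CH3CH2COO- to CH3CH2COOH: CH3CH2COOH → 0.375 mol, CH3CH2COO- → 0.23 mol.
pKa = −log(1.4 × 10^-5) = 4.854
pH = pKa + log(n_CH3CH2COO-/n_CH3CH2COOH) = 4.854 + log(0.23/0.375) = 4.854 + (-0.212)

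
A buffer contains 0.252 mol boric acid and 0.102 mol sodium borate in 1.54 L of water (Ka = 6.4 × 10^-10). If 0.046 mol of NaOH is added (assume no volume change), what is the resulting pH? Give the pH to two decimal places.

pH = 9.05

After neutralization: n(B(OH)3) = 0.206 mol, n(B(OH)4-) = 0.148 mol.
pKa = −log(6.4 × 10^-10) = 9.194
pH = pKa + log([A⁻]/[HA]) = 9.194 + log(0.148/0.206) = 9.194 -0.144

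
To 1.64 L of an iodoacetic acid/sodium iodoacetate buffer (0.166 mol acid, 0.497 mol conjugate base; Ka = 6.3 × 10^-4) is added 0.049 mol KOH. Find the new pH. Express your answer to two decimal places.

pH = 3.87

After neutralization: n(ICH2COOH) = 0.117 mol, n(ICH2COO-) = 0.546 mol.
pKa = −log(6.3 × 10^-4) = 3.201
pH = pKa + log([A⁻]/[HA]) = 3.201 + log(0.546/0.117) = 3.201 +0.669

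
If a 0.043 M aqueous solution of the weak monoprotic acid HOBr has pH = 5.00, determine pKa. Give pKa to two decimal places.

[H+] = 10^(-5.00) = 1.00 × 10^-5 M
At equilibrium [HA] = 0.043 − 1.00 × 10^-5 = 4.30 × 10^-2 M
Ka = [H+][A-]/[HA] = (1.00 × 10^-5)² / 4.30 × 10^-2 = 2.33 × 10^-9
pKa = -log(2.33 × 10^-9) = 8.63

pKa = 8.63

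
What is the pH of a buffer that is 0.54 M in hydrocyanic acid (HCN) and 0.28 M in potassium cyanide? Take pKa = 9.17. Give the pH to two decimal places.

Henderson–Hasselbalch: pH = pKa + log([CN-]/[HCN]) = 9.17 + log(0.28/0.54)
pH = 9.17 + (-0.285) = 8.88

pH = 8.88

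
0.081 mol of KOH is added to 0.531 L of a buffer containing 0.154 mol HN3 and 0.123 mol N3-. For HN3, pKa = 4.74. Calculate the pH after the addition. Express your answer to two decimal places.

OH- converts HN3 to N3-: HN3 → 0.073 mol, N3- → 0.204 mol.
pH = pKa + log([A⁻]/[HA]) = 4.74 + log(0.204/0.073) = 4.74 +0.446

pH = 5.19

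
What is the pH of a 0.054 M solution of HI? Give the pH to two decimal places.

pH = 1.27

HI is a strong acid and dissociates completely, so [H+] = 0.054 M.
pH = -log(0.054) = 1.27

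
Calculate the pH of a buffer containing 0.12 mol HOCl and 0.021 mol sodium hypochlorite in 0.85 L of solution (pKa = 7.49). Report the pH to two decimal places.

Using pH = pKa + log([base]/[acid]) with [base]/[acid] = 0.021/0.12:
pH = 7.49 + (-0.757) = 6.73

pH = 6.73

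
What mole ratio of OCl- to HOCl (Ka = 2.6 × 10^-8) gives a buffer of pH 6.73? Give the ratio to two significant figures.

pKa = -log(2.6 × 10^-8) = 7.585
pH = pKa + log(r) ⇒ log(r) = 6.73 − 7.585 = -0.855
r = [OCl-]/[HOCl] = 10^(-0.855) = 0.14

ratio = 0.14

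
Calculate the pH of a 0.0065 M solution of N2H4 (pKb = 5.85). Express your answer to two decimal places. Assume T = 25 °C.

N2H4 + H2O ⇌ N2H5+ + OH-
Kb = 10^(−5.85) = 1.41 × 10^-6
From the ICE table, Kb = [OH-]²/(0.0065 − [OH-]) = 1.41 × 10^-6.
Assume [OH-] ≪ 0.0065: [OH-] ≈ √(1.41 × 10^-6 × 0.0065) = 9.57 × 10^-5 M
pOH = −log(9.57 × 10^-5) = 4.02; pH = 14.00 − 4.02 = 9.98

pH = 9.98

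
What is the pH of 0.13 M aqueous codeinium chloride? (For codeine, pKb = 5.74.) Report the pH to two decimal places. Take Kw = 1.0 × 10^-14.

C18H22NO3+ is the conjugate acid of the weak base C18H21NO3.
Kb = 10^(−5.74) = 1.82 × 10^-6
Ka = Kw/Kb = 1.0×10^-14 / 1.82 × 10^-6 = 5.49 × 10^-9
Let x = [H+] at equilibrium. Ka = x²/(0.13 − x).
Neglecting x in the denominator: x = √(5.49 × 10^-9 × 0.13) = 2.67 × 10^-5 M
pH = −log[H+] = −log(2.67 × 10^-5) = 4.57

pH = 4.57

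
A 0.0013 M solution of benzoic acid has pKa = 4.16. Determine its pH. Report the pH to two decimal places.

pH = 3.57

C6H5COOH ⇌ C6H5COO- + H+
Ka = 10^(−4.16) = 6.92 × 10^-5
Ka = [H+]²/(0.0013 − [H+]) = 6.92 × 10^-5
The 5% rule fails; solving [H+]² + Ka·[H+] − Ka·C₀ = 0 exactly:
[H+] = (−Ka + √(Ka² + 4·Ka·C₀))/2 = 2.67 × 10^-4 M
pH = −log[H+] = −log(2.67 × 10^-4) = 3.57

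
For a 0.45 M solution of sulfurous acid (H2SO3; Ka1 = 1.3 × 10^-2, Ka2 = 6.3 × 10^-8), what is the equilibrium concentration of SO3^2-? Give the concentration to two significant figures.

6.3 × 10^-8 M

First ionization gives [H+] ≈ [HSO3-] = 7.03 × 10^-2 M.
Second step: Ka2 = [H+][SO3^2-]/[HSO3-] ≈ [SO3^2-] (since [H+] ≈ [HSO3-]).
So [SO3^2-] ≈ Ka2.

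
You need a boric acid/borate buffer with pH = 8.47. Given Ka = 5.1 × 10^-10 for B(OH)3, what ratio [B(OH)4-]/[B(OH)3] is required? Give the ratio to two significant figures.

pKa = -log(5.1 × 10^-10) = 9.292
pH = pKa + log(r) ⇒ log(r) = 8.47 − 9.292 = -0.822
r = [B(OH)4-]/[B(OH)3] = 10^(-0.822) = 0.151

ratio = 0.15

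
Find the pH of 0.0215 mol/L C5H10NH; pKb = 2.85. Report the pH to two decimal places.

pH = 11.69

C5H10NH + H2O ⇌ C5H10NH2+ + OH-
Kb = 10^(−2.85) = 1.41 × 10^-3
From the ICE table, Kb = [OH-]²/(0.0215 − [OH-]) = 1.41 × 10^-3.
The 5% rule fails; solving [OH-]² + Kb·[OH-] − Kb·C₀ = 0 exactly:
[OH-] = [−0.00141 + √(0.00141² + 0.000121)]/2 = 4.85 × 10^-3 M
pOH = 2.31, so pH = 14.00 − pOH = 11.69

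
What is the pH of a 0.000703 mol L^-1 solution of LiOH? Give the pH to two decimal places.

LiOH is a strong base; [OH-] = 0.000703 M.
pOH = -log(0.000703) = 3.15
pH = 14.00 - 3.15 = 10.85

pH = 10.85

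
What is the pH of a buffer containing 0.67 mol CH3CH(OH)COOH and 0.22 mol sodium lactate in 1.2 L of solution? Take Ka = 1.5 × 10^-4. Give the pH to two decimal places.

pKa = −log(1.5 × 10^-4) = 3.824
pH = pKa + log([A⁻]/[HA]) = 3.824 + log(0.22/0.67)
pH = 3.824 + (-0.484) = 3.34

pH = 3.34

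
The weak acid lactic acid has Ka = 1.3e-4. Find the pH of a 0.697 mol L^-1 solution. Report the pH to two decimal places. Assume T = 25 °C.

pH = 2.02

CH3CH(OH)COOH ⇌ CH3CH(OH)COO- + H+
From the ICE table, Ka = x²/(0.697 − x) = 1.3 × 10^-4.
Since Ka ≪ C₀, x ≈ √(Ka·C₀) = 9.52 × 10^-3 M.
Check: 1.4% ionized — well under 5%, approximation valid.
pH = −log[H+] = −log(9.52 × 10^-3) = 2.02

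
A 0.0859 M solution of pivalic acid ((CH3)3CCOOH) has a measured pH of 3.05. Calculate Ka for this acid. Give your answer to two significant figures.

Ka = 9.3 × 10^-6

[H+] = 10^(-3.05) = 8.91 × 10^-4 M
At equilibrium [HA] = 0.0859 − 8.91 × 10^-4 = 8.50 × 10^-2 M
Ka = [H+][A-]/[HA] = (8.91 × 10^-4)² / 8.50 × 10^-2 = 9.3 × 10^-6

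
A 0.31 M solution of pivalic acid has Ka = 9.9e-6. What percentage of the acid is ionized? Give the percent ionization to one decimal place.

0.6%

(CH3)3CCOOH ⇌ (CH3)3CCOO- + H+; let x = [H+] at equilibrium.
x ≈ √(Ka·C₀) = √(9.9 × 10^-6 × 0.31) = 1.75 × 10^-3 M
Fraction ionized = 1.75 × 10^-3 / 0.31 = 0.0056 → 0.6%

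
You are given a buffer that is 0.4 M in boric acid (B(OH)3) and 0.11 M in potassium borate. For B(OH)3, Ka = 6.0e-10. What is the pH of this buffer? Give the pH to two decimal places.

pH = 8.66

pKa = −log(6.0 × 10^-10) = 9.222
Henderson–Hasselbalch: pH = pKa + log([B(OH)4-]/[B(OH)3]) = 9.222 + log(0.11/0.4)
pH = 9.222 + (-0.561) = 8.66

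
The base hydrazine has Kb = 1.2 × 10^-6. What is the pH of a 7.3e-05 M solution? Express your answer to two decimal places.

pH = 8.94

N2H4 + H2O ⇌ N2H5+ + OH-
Kb = x²/(7.3e-05 − x) = 1.2 × 10^-6
x is not negligible relative to C₀; solve x² + 1.2e-06·x − 8.76e-11 = 0.
x = [−1.2e-06 + √(1.2e-06² + 3.5e-10)]/2 = 8.78 × 10^-6 M
pOH = 5.06, so pH = 14.00 − pOH = 8.94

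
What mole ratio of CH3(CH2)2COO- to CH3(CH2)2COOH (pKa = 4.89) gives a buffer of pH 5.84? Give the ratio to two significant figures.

ratio = 8.9

pH = pKa + log(r) ⇒ log(r) = 5.84 − 4.89 = +0.95
r = [CH3(CH2)2COO-]/[CH3(CH2)2COOH] = 10^(+0.95) = 8.91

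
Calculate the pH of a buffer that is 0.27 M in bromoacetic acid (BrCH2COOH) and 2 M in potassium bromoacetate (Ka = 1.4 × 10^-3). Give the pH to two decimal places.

pKa = −log(1.4 × 10^-3) = 2.854
Henderson–Hasselbalch: pH = pKa + log([BrCH2COO-]/[BrCH2COOH]) = 2.854 + log(2/0.27)
pH = 2.854 + (+0.870) = 3.72

pH = 3.72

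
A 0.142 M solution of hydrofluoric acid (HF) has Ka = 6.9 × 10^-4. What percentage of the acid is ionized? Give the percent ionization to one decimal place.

HF ⇌ F- + H+; let x = [H+] at equilibrium.
Solve x² + 0.00069x − 9.8e-05 = 0 → x = 9.56 × 10^-3 M
Fraction ionized = 9.56 × 10^-3 / 0.142 = 0.0673 → 6.7%

6.7%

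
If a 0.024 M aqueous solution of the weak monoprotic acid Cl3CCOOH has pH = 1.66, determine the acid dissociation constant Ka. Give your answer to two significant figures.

[H+] = 10^(-1.66) = 2.19 × 10^-2 M
At equilibrium [HA] = 0.024 − 2.19 × 10^-2 = 2.10 × 10^-3 M
Ka = [H+][A-]/[HA] = (2.19 × 10^-2)² / 2.10 × 10^-3 = 2.3 × 10^-1

Ka = 2.3 × 10^-1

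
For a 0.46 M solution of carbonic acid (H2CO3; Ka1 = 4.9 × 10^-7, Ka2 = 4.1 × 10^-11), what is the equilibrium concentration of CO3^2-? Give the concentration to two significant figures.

First ionization gives [H+] ≈ [HCO3-] = 4.75 × 10^-4 M.
Second step: Ka2 = [H+][CO3^2-]/[HCO3-] ≈ [CO3^2-] (since [H+] ≈ [HCO3-]).
So [CO3^2-] ≈ Ka2.

4.1 × 10^-11 M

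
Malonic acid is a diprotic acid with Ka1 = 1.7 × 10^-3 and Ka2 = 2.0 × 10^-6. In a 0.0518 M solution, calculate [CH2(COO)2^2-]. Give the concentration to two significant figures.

First ionization gives [H+] ≈ [CH2(COOH)COO-] = 8.57 × 10^-3 M.
Second step: Ka2 = [H+][CH2(COO)2^2-]/[CH2(COOH)COO-] ≈ [CH2(COO)2^2-] (since [H+] ≈ [CH2(COOH)COO-]).
So [CH2(COO)2^2-] ≈ Ka2.

2.0 × 10^-6 M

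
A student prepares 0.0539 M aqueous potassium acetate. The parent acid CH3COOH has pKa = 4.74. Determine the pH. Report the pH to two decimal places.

CH3COO- is the conjugate base of the weak acid CH3COOH.
Ka = 10^(−4.74) = 1.82 × 10^-5
Kb = Kw/Ka = 1.0×10^-14 / 1.82 × 10^-5 = 5.49 × 10^-10
From the ICE table, Kb = [OH-]²/(0.0539 − [OH-]) = 5.49 × 10^-10.
Neglecting [OH-] in the denominator: [OH-] = √(5.49 × 10^-10 × 0.0539) = 5.44 × 10^-6 M
Check: 0.01% ionized — well under 5%, approximation valid.
pOH = 5.26, so pH = 14.00 − pOH = 8.74

pH = 8.74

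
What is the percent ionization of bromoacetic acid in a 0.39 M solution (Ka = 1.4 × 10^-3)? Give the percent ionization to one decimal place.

BrCH2COOH ⇌ BrCH2COO- + H+; let x = [H+] at equilibrium.
Solve x² + 0.0014x − 0.000546 = 0 → x = 2.27 × 10^-2 M
Fraction ionized = 2.27 × 10^-2 / 0.39 = 0.0582 → 5.8%

5.8%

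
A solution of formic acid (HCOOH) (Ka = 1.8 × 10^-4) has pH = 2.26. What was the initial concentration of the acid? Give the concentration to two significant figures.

C₀ = 1.7 × 10^-1 M

[H+] = 10^(-2.26) = 5.50 × 10^-3 M = x
Ka = x²/(C₀ − x) ⇒ C₀ = x + x²/Ka
C₀ = 5.50 × 10^-3 + (5.50 × 10^-3)²/(1.8 × 10^-4) = 1.74 × 10^-1 M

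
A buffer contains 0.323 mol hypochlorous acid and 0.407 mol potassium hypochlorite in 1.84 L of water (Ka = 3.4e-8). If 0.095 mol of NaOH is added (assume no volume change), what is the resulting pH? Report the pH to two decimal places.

After neutralization: n(HOCl) = 0.228 mol, n(OCl-) = 0.502 mol.
pKa = −log(3.4 × 10^-8) = 7.469
pH = pKa + log([A⁻]/[HA]) = 7.469 + log(0.502/0.228) = 7.469 +0.343

pH = 7.81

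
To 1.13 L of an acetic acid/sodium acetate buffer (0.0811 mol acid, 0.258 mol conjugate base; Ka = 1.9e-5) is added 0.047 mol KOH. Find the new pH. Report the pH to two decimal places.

pH = 5.67

After neutralization: n(CH3COOH) = 0.0341 mol, n(CH3COO-) = 0.305 mol.
pKa = −log(1.9 × 10^-5) = 4.721
pH = pKa + log(n_CH3COO-/n_CH3COOH) = 4.721 + log(0.305/0.0341) = 4.721 + (+0.952)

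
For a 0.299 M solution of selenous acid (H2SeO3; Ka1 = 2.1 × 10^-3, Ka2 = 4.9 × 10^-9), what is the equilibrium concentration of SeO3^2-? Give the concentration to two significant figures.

First ionization gives [H+] ≈ [HSeO3-] = 2.40 × 10^-2 M.
Second step: Ka2 = [H+][SeO3^2-]/[HSeO3-] ≈ [SeO3^2-] (since [H+] ≈ [HSeO3-]).
So [SeO3^2-] ≈ Ka2.

4.9 × 10^-9 M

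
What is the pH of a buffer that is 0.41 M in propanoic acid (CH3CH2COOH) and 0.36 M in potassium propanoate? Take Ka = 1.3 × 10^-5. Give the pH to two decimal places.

pH = 4.83

pKa = −log(1.3 × 10^-5) = 4.886
Henderson–Hasselbalch: pH = pKa + log([CH3CH2COO-]/[CH3CH2COOH]) = 4.886 + log(0.36/0.41)
pH = 4.886 + (-0.056) = 4.83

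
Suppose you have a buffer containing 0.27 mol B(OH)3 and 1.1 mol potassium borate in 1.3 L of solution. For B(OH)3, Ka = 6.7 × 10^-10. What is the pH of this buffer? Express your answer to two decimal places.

pKa = −log(6.7 × 10^-10) = 9.174
pH = pKa + log([A⁻]/[HA]) = 9.174 + log(1.1/0.27)
pH = 9.174 + (+0.610) = 9.78

pH = 9.78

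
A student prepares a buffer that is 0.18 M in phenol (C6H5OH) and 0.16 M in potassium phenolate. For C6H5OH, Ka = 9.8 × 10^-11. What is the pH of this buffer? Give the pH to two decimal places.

pH = 9.96

pKa = −log(9.8 × 10^-11) = 10.009
pH = pKa + log([A⁻]/[HA]) = 10.009 + log(0.16/0.18)
pH = 10.009 + (-0.051) = 9.96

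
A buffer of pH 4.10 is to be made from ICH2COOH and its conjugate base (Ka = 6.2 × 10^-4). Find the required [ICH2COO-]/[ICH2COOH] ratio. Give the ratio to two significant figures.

ratio = 7.8

pKa = -log(6.2 × 10^-4) = 3.208
pH = pKa + log(r) ⇒ log(r) = 4.10 − 3.208 = +0.892
r = [ICH2COO-]/[ICH2COOH] = 10^(+0.892) = 7.8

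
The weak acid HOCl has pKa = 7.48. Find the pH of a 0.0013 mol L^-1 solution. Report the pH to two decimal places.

HOCl ⇌ OCl- + H+
Ka = 10^(−7.48) = 3.31 × 10^-8
From the ICE table, Ka = [H+]²/(0.0013 − [H+]) = 3.31 × 10^-8.
Neglecting [H+] in the denominator: [H+] = √(3.31 × 10^-8 × 0.0013) = 6.56 × 10^-6 M
Check: 0.5% ionized — well under 5%, approximation valid.
pH = −log(6.56 × 10^-6) = 5.18

pH = 5.18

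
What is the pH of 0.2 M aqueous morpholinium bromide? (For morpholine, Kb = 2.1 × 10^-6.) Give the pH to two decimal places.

C4H8ONH2+ is the conjugate acid of the weak base C4H8ONH.
Ka = Kw/Kb = 1.0×10^-14 / 2.1 × 10^-6 = 4.76 × 10^-9
Ka = [H+]²/(0.2 − [H+]) = 4.76 × 10^-9
Since Ka ≪ C₀, [H+] ≈ √(Ka·C₀) = 3.09 × 10^-5 M.
([H+]/C₀ = 0.015% < 5%, so the approximation holds.)
pH = −log[H+] = −log(3.09 × 10^-5) = 4.51

pH = 4.51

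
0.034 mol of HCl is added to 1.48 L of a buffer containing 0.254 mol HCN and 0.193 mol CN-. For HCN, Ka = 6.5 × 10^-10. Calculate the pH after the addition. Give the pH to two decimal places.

Added H+ converts CN- to HCN: HCN → 0.288 mol, CN- → 0.159 mol.
pKa = −log(6.5 × 10^-10) = 9.187
pH = pKa + log([A⁻]/[HA]) = 9.187 + log(0.159/0.288) = 9.187 -0.258

pH = 8.93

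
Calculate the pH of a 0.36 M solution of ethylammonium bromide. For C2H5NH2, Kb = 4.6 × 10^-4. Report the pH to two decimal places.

pH = 5.55

C2H5NH3+ is the conjugate acid of the weak base C2H5NH2.
Ka = Kw/Kb = 1.0×10^-14 / 4.6 × 10^-4 = 2.17 × 10^-11
Ka = [H+]²/(0.36 − [H+]) = 2.17 × 10^-11
Neglecting [H+] in the denominator: [H+] = √(2.17 × 10^-11 × 0.36) = 2.79 × 10^-6 M
([H+]/C₀ = 0.00078% < 5%, so the approximation holds.)
pH = −log[H+] = −log(2.79 × 10^-6) = 5.55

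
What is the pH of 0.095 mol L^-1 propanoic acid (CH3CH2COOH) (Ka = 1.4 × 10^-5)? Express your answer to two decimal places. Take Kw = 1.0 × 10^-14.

pH = 2.94

CH3CH2COOH ⇌ CH3CH2COO- + H+
Ka = x²/(0.095 − x) = 1.4 × 10^-5
Neglecting x in the denominator: x = √(1.4 × 10^-5 × 0.095) = 1.15 × 10^-3 M
pH = −log[H+] = −log(1.15 × 10^-3) = 2.94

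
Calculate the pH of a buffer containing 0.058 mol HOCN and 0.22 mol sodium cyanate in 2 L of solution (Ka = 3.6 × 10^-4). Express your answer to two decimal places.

pH = 4.02

pKa = −log(3.6 × 10^-4) = 3.444
Using pH = pKa + log([base]/[acid]) with [base]/[acid] = 0.22/0.058:
pH = 3.444 + (+0.579) = 4.02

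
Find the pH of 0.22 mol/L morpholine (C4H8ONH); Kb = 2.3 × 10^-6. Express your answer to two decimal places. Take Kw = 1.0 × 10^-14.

C4H8ONH + H2O ⇌ C4H8ONH2+ + OH-
Let x = [OH-] at equilibrium. Kb = x²/(0.22 − x).
Assume x ≪ 0.22: x ≈ √(2.3 × 10^-6 × 0.22) = 7.11 × 10^-4 M
pOH = 3.15, so pH = 14.00 − pOH = 10.85

pH = 10.85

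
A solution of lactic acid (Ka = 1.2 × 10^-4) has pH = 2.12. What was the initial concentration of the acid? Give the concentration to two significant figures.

C₀ = 4.9 × 10^-1 M

[H+] = 10^(-2.12) = 7.59 × 10^-3 M = x
Ka = x²/(C₀ − x) ⇒ C₀ = x + x²/Ka
C₀ = 7.59 × 10^-3 + (7.59 × 10^-3)²/(1.2 × 10^-4) = 4.88 × 10^-1 M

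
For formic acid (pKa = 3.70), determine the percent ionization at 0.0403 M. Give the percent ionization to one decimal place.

6.8%

HCOOH ⇌ HCOO- + H+; let x = [H+] at equilibrium.
Ka = 10^(−3.70) = 2.00 × 10^-4
Ka = x²/(C₀ − x); solving the quadratic gives x = 2.74 × 10^-3 M.
% ionization = x/C₀ × 100% = 2.74 × 10^-3/0.0403 × 100% = 6.8%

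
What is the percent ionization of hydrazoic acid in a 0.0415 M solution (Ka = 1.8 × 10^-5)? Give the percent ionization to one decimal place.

HN3 ⇌ N3- + H+; let x = [H+] at equilibrium.
x ≈ √(Ka·C₀) = √(1.8 × 10^-5 × 0.0415) = 8.64 × 10^-4 M
Fraction ionized = 8.64 × 10^-4 / 0.0415 = 0.0208 → 2.1%

2.1%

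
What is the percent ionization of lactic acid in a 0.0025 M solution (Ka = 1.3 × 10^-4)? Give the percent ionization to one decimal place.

20.4%

CH3CH(OH)COOH ⇌ CH3CH(OH)COO- + H+; let x = [H+] at equilibrium.
Ka = x²/(C₀ − x); solving the quadratic gives x = 5.09 × 10^-4 M.
Fraction ionized = 5.09 × 10^-4 / 0.0025 = 0.2036 → 20.4%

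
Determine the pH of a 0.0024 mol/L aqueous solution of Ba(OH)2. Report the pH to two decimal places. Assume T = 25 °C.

pH = 11.68

Ba(OH)2 is a strong base (each formula unit releases 2 OH-); [OH-] = 0.0048 M.
pOH = -log(0.0048) = 2.32
pH = 14.00 - 2.32 = 11.68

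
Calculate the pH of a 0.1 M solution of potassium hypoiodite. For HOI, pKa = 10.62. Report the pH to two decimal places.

pH = 11.80

OI- is the conjugate base of the weak acid HOI.
Ka = 10^(−10.62) = 2.40 × 10^-11
Kb = Kw/Ka = 1.0×10^-14 / 2.40 × 10^-11 = 4.17 × 10^-4
From the ICE table, Kb = [OH-]²/(0.1 − [OH-]) = 4.17 × 10^-4.
The 5% rule fails; solving [OH-]² + Kb·[OH-] − Kb·C₀ = 0 exactly:
[OH-] = [−0.000417 + √(0.000417² + 0.000167)]/2 = 6.25 × 10^-3 M
pOH = −log(6.25 × 10^-3) = 2.20; pH = 14.00 − 2.20 = 11.80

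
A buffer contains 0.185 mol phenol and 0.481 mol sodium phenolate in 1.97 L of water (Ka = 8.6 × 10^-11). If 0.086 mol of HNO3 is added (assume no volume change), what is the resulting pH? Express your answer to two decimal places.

After neutralization: n(C6H5OH) = 0.271 mol, n(C6H5O-) = 0.395 mol.
pKa = −log(8.6 × 10^-11) = 10.066
Henderson–Hasselbalch with mole ratio 0.395/0.271: pH = 10.066 + (+0.164)

pH = 10.23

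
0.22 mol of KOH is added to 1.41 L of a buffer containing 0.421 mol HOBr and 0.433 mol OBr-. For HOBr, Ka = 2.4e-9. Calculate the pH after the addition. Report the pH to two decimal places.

pH = 9.13

After neutralization: n(HOBr) = 0.201 mol, n(OBr-) = 0.653 mol.
pKa = −log(2.4 × 10^-9) = 8.620
pH = pKa + log(n_OBr-/n_HOBr) = 8.620 + log(0.653/0.201) = 8.620 + (+0.512)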